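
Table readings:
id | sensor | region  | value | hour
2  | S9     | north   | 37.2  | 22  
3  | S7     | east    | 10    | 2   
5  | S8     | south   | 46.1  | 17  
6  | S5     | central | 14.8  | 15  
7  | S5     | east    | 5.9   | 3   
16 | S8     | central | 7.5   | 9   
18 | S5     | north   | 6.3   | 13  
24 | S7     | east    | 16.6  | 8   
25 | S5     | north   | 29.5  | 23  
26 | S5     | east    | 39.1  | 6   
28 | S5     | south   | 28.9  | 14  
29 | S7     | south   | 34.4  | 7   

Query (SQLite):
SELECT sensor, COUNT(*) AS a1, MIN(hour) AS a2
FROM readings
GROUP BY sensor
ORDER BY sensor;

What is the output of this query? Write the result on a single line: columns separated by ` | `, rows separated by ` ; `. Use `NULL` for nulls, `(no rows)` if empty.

S5 | 6 | 3 ; S7 | 3 | 2 ; S8 | 2 | 9 ; S9 | 1 | 22

Group readings by sensor.
Per group compute: COUNT(*), MIN(hour).
  S5: ids {6, 7, 18, 25, 26, 28} → COUNT(*)=6, MIN(hour)=3
  S7: ids {3, 24, 29} → COUNT(*)=3, MIN(hour)=2
  S8: ids {5, 16} → COUNT(*)=2, MIN(hour)=9
  S9: ids {2} → COUNT(*)=1, MIN(hour)=22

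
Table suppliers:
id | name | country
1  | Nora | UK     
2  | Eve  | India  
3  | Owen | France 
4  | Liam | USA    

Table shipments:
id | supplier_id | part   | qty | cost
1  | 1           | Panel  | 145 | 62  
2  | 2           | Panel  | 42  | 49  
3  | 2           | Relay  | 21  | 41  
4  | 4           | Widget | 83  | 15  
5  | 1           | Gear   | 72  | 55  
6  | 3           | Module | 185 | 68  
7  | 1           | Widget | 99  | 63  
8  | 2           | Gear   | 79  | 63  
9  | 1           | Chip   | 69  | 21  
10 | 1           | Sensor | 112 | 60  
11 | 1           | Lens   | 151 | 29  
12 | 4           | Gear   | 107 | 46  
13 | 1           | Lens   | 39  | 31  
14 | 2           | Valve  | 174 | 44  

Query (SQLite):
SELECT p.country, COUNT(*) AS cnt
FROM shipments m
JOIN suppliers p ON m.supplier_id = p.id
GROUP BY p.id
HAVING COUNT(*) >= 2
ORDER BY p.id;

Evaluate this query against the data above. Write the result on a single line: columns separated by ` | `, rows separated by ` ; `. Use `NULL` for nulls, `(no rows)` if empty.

UK | 7 ; India | 4 ; USA | 2

Join each shipments row to its suppliers via supplier_id.
Group joined rows by suppliers.id; compute COUNT(*) per group.
HAVING: keep groups with count ≥ 2.
  1: ids {1, 5, 7, 9, 10, 11, 13} → COUNT(*)=7
  2: ids {2, 3, 8, 14} → COUNT(*)=4
  3: ids {6} → COUNT(*)=1
  4: ids {4, 12} → COUNT(*)=2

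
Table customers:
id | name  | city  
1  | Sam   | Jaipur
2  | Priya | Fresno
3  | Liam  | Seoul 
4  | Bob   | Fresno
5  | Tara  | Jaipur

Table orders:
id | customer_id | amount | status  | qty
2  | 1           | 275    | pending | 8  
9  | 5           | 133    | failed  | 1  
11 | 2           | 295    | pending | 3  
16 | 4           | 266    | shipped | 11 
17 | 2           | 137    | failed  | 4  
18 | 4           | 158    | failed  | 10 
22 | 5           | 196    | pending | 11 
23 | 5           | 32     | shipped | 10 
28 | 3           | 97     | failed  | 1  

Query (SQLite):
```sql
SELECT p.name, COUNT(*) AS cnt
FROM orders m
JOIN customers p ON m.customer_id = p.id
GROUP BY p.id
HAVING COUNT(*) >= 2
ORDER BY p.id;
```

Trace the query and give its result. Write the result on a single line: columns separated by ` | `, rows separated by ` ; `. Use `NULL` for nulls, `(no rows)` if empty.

Priya | 2 ; Bob | 2 ; Tara | 3

Join each orders row to its customers via customer_id.
Group joined rows by customers.id; compute COUNT(*) per group.
HAVING: keep groups with count ≥ 2.
  1: ids {2} → COUNT(*)=1
  2: ids {11, 17} → COUNT(*)=2
  3: ids {28} → COUNT(*)=1
  4: ids {16, 18} → COUNT(*)=2
  5: ids {9, 22, 23} → COUNT(*)=3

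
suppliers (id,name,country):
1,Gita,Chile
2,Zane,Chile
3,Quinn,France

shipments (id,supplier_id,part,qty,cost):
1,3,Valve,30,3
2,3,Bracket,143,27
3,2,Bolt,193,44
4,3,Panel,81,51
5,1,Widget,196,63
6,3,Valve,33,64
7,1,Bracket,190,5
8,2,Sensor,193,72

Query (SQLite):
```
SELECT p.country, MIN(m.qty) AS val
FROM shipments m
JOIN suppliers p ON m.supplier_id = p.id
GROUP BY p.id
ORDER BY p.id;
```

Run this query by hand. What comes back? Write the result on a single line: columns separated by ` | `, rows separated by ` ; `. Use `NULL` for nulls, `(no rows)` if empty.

Join each shipments row to its suppliers via supplier_id.
Group joined rows by suppliers.id; compute MIN(m.qty) per group.
  1: ids {5, 7} → MIN(m.qty)=190
  2: ids {3, 8} → MIN(m.qty)=193
  3: ids {1, 2, 4, 6} → MIN(m.qty)=30

Chile | 190 ; Chile | 193 ; France | 30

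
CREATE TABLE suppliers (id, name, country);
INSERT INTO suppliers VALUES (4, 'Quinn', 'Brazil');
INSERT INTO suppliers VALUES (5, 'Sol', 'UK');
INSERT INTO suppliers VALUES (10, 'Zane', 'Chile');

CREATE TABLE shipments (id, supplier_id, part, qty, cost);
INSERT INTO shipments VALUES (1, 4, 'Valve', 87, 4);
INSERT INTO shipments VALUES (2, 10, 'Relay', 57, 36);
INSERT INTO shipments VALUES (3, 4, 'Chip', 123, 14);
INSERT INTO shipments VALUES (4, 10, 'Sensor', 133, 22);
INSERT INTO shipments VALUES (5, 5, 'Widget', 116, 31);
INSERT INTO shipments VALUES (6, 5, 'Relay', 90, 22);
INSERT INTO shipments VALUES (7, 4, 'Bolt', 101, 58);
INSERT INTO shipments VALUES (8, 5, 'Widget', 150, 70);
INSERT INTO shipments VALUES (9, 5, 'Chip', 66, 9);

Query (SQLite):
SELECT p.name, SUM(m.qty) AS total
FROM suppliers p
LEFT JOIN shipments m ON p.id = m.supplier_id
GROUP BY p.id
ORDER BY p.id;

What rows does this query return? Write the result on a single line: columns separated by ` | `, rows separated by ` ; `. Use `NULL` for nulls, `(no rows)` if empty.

LEFT JOIN keeps every suppliers row; unmatched ones get NULL for shipments columns.
Group by suppliers.id and compute SUM(m.qty). SUM over an all-NULL group is NULL.
  4: ids {1, 3, 7} → SUM(m.qty)=311
  5: ids {5, 6, 8, 9} → SUM(m.qty)=422
  10: ids {2, 4} → SUM(m.qty)=190

Quinn | 311 ; Sol | 422 ; Zane | 190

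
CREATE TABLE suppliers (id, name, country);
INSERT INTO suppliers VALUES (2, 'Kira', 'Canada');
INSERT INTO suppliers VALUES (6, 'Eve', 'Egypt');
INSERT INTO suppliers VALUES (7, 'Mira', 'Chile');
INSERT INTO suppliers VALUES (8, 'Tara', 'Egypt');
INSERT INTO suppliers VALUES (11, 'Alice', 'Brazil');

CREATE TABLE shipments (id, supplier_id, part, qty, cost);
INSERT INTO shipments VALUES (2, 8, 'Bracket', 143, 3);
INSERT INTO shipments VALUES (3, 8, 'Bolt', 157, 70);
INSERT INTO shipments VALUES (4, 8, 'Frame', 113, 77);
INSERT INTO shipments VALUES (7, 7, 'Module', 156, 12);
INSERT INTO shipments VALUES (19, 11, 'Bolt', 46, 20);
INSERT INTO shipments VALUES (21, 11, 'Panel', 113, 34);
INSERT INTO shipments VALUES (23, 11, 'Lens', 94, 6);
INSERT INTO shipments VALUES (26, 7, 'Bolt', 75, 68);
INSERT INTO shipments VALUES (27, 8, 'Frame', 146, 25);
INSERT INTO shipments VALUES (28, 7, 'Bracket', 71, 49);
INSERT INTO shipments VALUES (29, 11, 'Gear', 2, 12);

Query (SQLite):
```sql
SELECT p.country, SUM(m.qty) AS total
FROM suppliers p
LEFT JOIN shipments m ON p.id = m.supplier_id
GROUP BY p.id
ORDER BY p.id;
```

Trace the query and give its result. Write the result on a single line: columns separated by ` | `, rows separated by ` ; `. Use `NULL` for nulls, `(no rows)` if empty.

Canada | NULL ; Egypt | NULL ; Chile | 302 ; Egypt | 559 ; Brazil | 255

LEFT JOIN keeps every suppliers row; unmatched ones get NULL for shipments columns.
Group by suppliers.id and compute SUM(m.qty). SUM over an all-NULL group is NULL.
  2: ids {—} → SUM(m.qty)=NULL
  6: ids {—} → SUM(m.qty)=NULL
  7: ids {7, 26, 28} → SUM(m.qty)=302
  8: ids {2, 3, 4, 27} → SUM(m.qty)=559
  11: ids {19, 21, 23, 29} → SUM(m.qty)=255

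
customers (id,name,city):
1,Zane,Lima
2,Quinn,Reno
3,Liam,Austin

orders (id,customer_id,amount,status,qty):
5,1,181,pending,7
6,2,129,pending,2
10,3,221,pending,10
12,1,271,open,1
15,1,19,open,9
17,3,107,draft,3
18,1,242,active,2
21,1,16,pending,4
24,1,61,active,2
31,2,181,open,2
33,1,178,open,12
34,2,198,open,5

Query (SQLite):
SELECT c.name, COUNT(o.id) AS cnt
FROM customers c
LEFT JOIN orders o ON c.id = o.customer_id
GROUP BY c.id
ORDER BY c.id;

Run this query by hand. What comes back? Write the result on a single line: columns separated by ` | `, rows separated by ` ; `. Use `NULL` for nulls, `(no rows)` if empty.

Zane | 7 ; Quinn | 3 ; Liam | 2

LEFT JOIN keeps every customers row; unmatched ones get NULL for orders columns.
Group by customers.id and compute COUNT(o.id). COUNT(col) of an all-NULL group is 0.
  1: ids {5, 12, 15, 18, 21, 24, 33} → COUNT(o.id)=7
  2: ids {6, 31, 34} → COUNT(o.id)=3
  3: ids {10, 17} → COUNT(o.id)=2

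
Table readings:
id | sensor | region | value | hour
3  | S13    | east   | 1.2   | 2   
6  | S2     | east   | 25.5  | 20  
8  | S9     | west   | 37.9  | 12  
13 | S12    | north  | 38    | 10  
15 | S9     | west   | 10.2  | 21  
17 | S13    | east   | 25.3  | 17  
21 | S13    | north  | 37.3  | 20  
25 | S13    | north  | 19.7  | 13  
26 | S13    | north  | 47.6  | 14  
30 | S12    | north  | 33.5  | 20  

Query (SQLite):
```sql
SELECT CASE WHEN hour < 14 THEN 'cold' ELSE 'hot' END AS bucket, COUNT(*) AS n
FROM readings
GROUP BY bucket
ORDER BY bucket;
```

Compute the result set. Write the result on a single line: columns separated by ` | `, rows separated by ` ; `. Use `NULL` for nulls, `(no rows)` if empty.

cold | 4 ; hot | 6

Bucket rows by hour < 14 → 'cold' else 'hot'; count each bucket.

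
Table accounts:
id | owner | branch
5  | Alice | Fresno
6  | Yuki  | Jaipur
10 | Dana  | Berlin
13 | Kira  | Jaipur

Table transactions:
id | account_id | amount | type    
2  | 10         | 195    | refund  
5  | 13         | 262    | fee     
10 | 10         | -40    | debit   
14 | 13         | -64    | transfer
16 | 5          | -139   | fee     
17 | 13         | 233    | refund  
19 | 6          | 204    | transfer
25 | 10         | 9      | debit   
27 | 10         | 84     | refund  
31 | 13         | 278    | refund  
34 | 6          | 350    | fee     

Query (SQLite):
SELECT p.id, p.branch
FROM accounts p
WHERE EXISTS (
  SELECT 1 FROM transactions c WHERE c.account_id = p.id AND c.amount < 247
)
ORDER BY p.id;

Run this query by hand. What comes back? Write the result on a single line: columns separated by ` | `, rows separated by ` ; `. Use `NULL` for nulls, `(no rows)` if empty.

5 | Fresno ; 6 | Jaipur ; 10 | Berlin ; 13 | Jaipur

For each accounts row, check whether any transactions with matching account_id has amount < 247.
Keep rows where that is true.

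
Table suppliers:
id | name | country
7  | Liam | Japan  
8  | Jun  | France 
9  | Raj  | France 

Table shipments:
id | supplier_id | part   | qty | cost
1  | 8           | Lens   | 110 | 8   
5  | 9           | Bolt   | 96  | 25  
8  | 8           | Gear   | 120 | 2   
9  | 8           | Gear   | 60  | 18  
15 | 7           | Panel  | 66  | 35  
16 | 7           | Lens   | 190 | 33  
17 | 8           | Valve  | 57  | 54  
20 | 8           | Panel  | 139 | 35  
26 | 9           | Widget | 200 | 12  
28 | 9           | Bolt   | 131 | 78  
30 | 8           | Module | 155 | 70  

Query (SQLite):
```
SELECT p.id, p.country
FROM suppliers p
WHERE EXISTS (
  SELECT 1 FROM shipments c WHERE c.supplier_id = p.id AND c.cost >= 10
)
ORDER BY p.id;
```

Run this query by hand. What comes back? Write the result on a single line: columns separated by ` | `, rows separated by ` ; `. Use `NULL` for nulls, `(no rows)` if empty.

For each suppliers row, check whether any shipments with matching supplier_id has cost >= 10.
Keep rows where that is true.

7 | Japan ; 8 | France ; 9 | France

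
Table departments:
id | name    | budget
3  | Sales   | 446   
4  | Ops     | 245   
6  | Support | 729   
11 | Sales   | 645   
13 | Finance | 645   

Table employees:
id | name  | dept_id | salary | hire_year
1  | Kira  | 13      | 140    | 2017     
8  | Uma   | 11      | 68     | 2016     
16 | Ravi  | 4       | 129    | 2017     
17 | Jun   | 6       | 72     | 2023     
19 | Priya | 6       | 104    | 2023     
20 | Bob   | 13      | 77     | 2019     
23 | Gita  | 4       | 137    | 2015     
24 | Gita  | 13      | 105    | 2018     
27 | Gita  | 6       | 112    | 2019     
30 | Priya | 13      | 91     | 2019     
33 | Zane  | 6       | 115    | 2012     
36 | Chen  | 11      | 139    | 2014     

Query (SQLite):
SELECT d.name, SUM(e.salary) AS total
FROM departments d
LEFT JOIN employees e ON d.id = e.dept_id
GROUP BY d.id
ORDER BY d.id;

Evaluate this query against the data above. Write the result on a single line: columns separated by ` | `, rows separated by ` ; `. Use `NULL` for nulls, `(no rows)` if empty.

LEFT JOIN keeps every departments row; unmatched ones get NULL for employees columns.
Group by departments.id and compute SUM(e.salary). SUM over an all-NULL group is NULL.
  3: ids {—} → SUM(e.salary)=NULL
  4: ids {16, 23} → SUM(e.salary)=266
  6: ids {17, 19, 27, 33} → SUM(e.salary)=403
  11: ids {8, 36} → SUM(e.salary)=207
  13: ids {1, 20, 24, 30} → SUM(e.salary)=413

Sales | NULL ; Ops | 266 ; Support | 403 ; Sales | 207 ; Finance | 413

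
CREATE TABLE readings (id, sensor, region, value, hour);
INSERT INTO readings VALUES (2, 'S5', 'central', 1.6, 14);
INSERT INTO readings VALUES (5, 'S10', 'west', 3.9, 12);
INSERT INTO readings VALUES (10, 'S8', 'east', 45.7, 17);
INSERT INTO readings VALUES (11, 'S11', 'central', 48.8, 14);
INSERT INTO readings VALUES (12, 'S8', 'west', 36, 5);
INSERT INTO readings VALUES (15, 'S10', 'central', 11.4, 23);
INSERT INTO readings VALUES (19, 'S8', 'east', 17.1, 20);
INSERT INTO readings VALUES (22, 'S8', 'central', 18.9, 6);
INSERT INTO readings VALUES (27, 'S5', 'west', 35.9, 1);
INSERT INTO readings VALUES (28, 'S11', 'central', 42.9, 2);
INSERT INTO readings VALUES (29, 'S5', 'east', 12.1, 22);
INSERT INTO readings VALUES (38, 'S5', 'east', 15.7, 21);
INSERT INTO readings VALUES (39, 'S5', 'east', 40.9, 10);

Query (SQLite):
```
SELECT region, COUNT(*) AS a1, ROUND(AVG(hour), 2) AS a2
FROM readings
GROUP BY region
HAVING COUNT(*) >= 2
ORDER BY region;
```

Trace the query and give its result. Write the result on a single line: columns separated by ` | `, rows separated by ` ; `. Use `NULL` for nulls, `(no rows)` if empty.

central | 5 | 11.8 ; east | 5 | 18 ; west | 3 | 6

Group readings by region.
Per group compute: COUNT(*), ROUND(AVG(hour), 2).
HAVING: drop groups with fewer than 2 rows.
  central: ids {2, 11, 15, 22, 28} → COUNT(*)=5, ROUND(AVG(hour), 2)=11.8
  east: ids {10, 19, 29, 38, 39} → COUNT(*)=5, ROUND(AVG(hour), 2)=18
  west: ids {5, 12, 27} → COUNT(*)=3, ROUND(AVG(hour), 2)=6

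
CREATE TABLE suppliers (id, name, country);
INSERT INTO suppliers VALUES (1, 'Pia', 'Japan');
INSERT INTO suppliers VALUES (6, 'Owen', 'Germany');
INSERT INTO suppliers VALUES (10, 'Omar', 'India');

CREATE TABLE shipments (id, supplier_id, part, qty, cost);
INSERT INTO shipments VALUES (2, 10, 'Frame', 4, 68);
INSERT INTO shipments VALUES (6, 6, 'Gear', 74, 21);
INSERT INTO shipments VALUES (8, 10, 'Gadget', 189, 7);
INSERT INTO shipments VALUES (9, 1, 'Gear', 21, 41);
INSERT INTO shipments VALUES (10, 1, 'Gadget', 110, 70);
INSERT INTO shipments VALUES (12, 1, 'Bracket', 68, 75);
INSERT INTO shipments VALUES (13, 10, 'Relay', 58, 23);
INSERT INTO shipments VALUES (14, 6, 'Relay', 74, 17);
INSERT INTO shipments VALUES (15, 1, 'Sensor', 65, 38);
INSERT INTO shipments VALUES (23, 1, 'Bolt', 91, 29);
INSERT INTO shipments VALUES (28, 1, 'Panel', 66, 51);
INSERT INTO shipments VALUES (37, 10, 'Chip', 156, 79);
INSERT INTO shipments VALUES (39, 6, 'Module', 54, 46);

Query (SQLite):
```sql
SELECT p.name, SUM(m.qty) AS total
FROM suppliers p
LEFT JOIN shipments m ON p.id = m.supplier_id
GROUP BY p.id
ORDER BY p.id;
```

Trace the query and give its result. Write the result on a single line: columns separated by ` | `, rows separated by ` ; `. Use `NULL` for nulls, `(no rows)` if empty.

Pia | 421 ; Owen | 202 ; Omar | 407

LEFT JOIN keeps every suppliers row; unmatched ones get NULL for shipments columns.
Group by suppliers.id and compute SUM(m.qty). SUM over an all-NULL group is NULL.
  1: ids {9, 10, 12, 15, 23, 28} → SUM(m.qty)=421
  6: ids {6, 14, 39} → SUM(m.qty)=202
  10: ids {2, 8, 13, 37} → SUM(m.qty)=407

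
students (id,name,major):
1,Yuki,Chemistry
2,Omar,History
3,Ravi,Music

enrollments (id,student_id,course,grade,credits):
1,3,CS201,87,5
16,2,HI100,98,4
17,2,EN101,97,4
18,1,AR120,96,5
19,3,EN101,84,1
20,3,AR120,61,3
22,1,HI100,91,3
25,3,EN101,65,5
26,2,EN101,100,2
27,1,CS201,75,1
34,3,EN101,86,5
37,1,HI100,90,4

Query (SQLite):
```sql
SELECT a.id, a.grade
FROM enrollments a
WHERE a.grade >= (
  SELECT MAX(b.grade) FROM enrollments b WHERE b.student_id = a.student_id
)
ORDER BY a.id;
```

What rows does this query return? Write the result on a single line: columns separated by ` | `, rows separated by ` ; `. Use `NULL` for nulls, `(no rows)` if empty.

For each enrollments row a, compute MAX(grade) over rows sharing a.student_id.
Keep row a if a.grade >= that per-group MAX.
  student_id=1: MAX(grade) = 96
  student_id=2: MAX(grade) = 100
  student_id=3: MAX(grade) = 87

1 | 87 ; 18 | 96 ; 26 | 100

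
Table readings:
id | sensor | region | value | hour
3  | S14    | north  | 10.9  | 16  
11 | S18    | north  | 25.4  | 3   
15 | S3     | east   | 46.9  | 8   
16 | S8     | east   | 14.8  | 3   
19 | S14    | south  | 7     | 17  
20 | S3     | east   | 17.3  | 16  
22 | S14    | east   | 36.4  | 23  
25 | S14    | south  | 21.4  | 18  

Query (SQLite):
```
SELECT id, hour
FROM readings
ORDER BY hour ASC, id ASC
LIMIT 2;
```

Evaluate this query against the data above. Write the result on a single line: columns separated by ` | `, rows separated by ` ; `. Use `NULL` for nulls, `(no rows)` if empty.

11 | 3 ; 16 | 3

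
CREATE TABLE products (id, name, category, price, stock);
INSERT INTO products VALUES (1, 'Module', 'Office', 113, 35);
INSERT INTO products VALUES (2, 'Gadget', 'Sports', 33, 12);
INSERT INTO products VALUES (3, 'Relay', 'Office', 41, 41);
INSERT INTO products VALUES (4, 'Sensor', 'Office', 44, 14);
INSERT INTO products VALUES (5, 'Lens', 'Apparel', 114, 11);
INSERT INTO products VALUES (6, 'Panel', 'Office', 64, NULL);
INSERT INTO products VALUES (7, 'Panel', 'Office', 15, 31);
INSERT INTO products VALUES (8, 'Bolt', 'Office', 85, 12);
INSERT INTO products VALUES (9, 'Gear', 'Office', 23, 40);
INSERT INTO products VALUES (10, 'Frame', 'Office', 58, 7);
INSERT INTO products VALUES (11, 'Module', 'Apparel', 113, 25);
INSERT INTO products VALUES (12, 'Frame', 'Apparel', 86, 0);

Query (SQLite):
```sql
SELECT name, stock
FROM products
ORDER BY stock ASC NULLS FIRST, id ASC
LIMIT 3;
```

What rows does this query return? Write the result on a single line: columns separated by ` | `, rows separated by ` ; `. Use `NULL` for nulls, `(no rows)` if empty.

Panel | NULL ; Frame | 0 ; Frame | 7

Sort by stock asc, tiebreak id asc: (NULL, id=6), (0, id=12), (7, id=10), (11, id=5), (12, id=2), (12, id=8) …. Take first 3.
NULLS FIRST: NULL stock rows go before all non-NULL rows (among themselves ordered by id asc).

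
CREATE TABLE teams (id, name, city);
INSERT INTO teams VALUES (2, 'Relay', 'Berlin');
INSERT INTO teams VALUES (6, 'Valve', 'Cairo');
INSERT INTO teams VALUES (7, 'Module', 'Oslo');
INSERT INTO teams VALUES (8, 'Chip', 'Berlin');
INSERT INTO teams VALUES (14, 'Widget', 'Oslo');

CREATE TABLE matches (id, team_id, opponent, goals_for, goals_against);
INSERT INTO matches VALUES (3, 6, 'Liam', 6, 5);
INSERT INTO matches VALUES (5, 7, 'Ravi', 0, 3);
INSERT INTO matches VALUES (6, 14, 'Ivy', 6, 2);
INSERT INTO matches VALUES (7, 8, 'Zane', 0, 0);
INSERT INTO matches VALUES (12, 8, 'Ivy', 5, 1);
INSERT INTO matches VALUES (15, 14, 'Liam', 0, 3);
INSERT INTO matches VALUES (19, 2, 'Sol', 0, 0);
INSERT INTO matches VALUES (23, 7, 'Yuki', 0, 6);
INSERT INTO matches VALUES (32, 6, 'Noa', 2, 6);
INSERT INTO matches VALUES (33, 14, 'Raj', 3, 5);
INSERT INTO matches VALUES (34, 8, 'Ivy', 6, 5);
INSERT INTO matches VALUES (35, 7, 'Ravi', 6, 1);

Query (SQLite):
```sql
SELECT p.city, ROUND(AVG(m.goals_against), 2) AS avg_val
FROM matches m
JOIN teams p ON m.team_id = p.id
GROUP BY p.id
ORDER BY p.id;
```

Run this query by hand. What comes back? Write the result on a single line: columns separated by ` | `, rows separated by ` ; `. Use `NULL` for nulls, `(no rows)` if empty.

Berlin | 0 ; Cairo | 5.5 ; Oslo | 3.33 ; Berlin | 2 ; Oslo | 3.33

Join each matches row to its teams via team_id.
Group joined rows by teams.id; compute ROUND(AVG(m.goals_against), 2) per group.
  2: ids {19} → ROUND(AVG(m.goals_against), 2)=0
  6: ids {3, 32} → ROUND(AVG(m.goals_against), 2)=5.5
  7: ids {5, 23, 35} → ROUND(AVG(m.goals_against), 2)=3.33
  8: ids {7, 12, 34} → ROUND(AVG(m.goals_against), 2)=2
  14: ids {6, 15, 33} → ROUND(AVG(m.goals_against), 2)=3.33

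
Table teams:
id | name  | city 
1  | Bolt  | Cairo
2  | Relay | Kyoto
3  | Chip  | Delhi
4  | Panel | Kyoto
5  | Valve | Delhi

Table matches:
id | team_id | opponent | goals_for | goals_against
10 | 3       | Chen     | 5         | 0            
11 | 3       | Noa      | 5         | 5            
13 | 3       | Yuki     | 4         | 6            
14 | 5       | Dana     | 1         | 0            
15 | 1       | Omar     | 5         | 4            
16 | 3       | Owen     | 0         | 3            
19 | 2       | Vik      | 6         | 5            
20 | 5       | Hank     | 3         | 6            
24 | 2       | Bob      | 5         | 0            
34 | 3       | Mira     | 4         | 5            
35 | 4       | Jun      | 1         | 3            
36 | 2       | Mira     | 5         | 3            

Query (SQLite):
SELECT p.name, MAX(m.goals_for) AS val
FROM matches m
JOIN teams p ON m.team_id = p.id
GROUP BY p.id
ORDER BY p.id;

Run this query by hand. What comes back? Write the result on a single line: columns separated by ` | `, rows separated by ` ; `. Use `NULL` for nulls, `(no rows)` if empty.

Bolt | 5 ; Relay | 6 ; Chip | 5 ; Panel | 1 ; Valve | 3

Join each matches row to its teams via team_id.
Group joined rows by teams.id; compute MAX(m.goals_for) per group.
  1: ids {15} → MAX(m.goals_for)=5
  2: ids {19, 24, 36} → MAX(m.goals_for)=6
  3: ids {10, 11, 13, 16, 34} → MAX(m.goals_for)=5
  4: ids {35} → MAX(m.goals_for)=1
  5: ids {14, 20} → MAX(m.goals_for)=3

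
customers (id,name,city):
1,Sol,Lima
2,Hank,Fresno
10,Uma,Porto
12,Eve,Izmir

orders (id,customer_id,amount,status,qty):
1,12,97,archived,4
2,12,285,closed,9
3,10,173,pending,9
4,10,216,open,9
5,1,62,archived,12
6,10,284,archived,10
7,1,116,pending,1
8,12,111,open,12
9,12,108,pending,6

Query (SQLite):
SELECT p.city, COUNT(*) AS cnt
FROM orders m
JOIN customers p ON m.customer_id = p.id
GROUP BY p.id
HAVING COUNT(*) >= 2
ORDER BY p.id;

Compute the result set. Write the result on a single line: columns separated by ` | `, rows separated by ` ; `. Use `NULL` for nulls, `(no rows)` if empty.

Join each orders row to its customers via customer_id.
Group joined rows by customers.id; compute COUNT(*) per group.
HAVING: keep groups with count ≥ 2.
  1: ids {5, 7} → COUNT(*)=2
  10: ids {3, 4, 6} → COUNT(*)=3
  12: ids {1, 2, 8, 9} → COUNT(*)=4

Lima | 2 ; Porto | 3 ; Izmir | 4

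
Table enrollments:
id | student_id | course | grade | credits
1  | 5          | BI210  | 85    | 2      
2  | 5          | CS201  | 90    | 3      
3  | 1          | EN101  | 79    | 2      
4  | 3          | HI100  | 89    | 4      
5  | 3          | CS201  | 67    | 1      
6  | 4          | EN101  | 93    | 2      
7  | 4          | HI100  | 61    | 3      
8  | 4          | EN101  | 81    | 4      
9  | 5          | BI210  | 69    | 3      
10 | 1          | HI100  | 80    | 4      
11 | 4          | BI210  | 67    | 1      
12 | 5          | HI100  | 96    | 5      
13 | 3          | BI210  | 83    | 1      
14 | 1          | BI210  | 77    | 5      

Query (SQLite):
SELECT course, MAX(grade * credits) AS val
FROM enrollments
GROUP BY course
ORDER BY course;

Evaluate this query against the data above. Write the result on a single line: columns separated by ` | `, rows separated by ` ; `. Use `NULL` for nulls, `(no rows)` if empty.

BI210 | 385 ; CS201 | 270 ; EN101 | 324 ; HI100 | 480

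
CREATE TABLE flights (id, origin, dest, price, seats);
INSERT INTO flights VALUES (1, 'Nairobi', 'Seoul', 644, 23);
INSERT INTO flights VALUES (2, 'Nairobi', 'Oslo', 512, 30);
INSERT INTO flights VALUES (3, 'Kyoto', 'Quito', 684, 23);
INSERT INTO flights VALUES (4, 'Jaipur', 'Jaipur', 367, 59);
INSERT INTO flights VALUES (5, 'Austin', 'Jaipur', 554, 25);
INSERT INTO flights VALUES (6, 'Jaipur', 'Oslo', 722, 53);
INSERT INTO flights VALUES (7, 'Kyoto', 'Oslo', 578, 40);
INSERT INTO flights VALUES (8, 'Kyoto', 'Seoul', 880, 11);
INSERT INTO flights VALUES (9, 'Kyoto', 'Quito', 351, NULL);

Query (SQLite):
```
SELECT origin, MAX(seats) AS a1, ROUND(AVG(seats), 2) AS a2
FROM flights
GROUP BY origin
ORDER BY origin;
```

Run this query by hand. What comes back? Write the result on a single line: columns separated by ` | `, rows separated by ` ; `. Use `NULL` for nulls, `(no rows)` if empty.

Group flights by origin.
Per group compute: MAX(seats), ROUND(AVG(seats), 2).
  Austin: ids {5} → MAX(seats)=25, ROUND(AVG(seats), 2)=25
  Jaipur: ids {4, 6} → MAX(seats)=59, ROUND(AVG(seats), 2)=56
  Kyoto: ids {3, 7, 8, 9} → MAX(seats)=40, ROUND(AVG(seats), 2)=24.67
  Nairobi: ids {1, 2} → MAX(seats)=30, ROUND(AVG(seats), 2)=26.5

Austin | 25 | 25 ; Jaipur | 59 | 56 ; Kyoto | 40 | 24.67 ; Nairobi | 30 | 26.5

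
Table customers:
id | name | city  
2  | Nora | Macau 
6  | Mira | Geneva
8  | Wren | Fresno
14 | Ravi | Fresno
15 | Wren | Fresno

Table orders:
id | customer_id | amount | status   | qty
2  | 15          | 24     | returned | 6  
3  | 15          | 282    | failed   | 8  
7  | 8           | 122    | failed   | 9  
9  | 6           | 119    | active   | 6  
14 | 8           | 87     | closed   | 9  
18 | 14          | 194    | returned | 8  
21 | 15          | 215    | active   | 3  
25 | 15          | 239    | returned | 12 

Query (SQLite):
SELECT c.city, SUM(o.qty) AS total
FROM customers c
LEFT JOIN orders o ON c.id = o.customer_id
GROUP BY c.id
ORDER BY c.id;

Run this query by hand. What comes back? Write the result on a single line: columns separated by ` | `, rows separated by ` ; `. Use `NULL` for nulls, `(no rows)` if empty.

LEFT JOIN keeps every customers row; unmatched ones get NULL for orders columns.
Group by customers.id and compute SUM(o.qty). SUM over an all-NULL group is NULL.
  2: ids {—} → SUM(o.qty)=NULL
  6: ids {9} → SUM(o.qty)=6
  8: ids {7, 14} → SUM(o.qty)=18
  14: ids {18} → SUM(o.qty)=8
  15: ids {2, 3, 21, 25} → SUM(o.qty)=29

Macau | NULL ; Geneva | 6 ; Fresno | 18 ; Fresno | 8 ; Fresno | 29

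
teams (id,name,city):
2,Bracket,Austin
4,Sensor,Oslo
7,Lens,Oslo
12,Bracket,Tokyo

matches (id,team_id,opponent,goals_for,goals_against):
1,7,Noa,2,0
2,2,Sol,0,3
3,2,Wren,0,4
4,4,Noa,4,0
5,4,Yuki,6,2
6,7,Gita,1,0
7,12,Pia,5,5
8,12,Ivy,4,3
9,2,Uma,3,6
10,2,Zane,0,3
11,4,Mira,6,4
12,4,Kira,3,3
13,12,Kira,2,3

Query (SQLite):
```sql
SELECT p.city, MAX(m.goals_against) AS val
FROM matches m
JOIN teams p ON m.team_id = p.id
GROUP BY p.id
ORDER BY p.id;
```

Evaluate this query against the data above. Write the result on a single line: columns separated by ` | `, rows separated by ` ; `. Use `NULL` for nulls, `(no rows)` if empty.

Austin | 6 ; Oslo | 4 ; Oslo | 0 ; Tokyo | 5

Join each matches row to its teams via team_id.
Group joined rows by teams.id; compute MAX(m.goals_against) per group.
  2: ids {2, 3, 9, 10} → MAX(m.goals_against)=6
  4: ids {4, 5, 11, 12} → MAX(m.goals_against)=4
  7: ids {1, 6} → MAX(m.goals_against)=0
  12: ids {7, 8, 13} → MAX(m.goals_against)=5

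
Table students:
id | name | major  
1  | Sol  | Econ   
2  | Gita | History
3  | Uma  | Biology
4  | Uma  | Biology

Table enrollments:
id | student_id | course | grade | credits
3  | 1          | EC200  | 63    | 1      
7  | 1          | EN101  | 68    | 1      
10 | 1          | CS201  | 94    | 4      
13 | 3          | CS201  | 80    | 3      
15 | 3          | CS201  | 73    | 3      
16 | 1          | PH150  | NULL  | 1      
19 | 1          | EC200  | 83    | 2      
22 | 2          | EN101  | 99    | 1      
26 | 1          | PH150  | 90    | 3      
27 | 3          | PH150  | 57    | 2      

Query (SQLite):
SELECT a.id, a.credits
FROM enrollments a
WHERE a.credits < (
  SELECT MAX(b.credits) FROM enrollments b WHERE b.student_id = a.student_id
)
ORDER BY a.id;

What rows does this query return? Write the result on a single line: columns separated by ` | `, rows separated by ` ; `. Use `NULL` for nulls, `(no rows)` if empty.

For each enrollments row a, compute MAX(credits) over rows sharing a.student_id.
Keep row a if a.credits < that per-group MAX.
  student_id=1: MAX(credits) = 4
  student_id=2: MAX(credits) = 1
  student_id=3: MAX(credits) = 3

3 | 1 ; 7 | 1 ; 16 | 1 ; 19 | 2 ; 26 | 3 ; 27 | 2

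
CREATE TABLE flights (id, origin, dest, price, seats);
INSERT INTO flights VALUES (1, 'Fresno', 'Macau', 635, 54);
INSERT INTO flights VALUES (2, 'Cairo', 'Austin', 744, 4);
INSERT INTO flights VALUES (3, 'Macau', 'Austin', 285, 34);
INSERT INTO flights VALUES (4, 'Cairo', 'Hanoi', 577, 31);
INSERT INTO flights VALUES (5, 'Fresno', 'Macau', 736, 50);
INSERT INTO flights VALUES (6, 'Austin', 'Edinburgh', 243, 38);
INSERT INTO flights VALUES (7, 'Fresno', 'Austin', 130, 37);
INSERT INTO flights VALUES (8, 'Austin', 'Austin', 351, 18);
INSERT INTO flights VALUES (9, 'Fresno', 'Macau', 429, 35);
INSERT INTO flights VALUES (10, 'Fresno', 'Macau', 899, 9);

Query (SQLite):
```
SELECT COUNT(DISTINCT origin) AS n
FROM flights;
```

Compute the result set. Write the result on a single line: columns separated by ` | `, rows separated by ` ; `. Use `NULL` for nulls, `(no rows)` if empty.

4

Count distinct non-NULL origin values.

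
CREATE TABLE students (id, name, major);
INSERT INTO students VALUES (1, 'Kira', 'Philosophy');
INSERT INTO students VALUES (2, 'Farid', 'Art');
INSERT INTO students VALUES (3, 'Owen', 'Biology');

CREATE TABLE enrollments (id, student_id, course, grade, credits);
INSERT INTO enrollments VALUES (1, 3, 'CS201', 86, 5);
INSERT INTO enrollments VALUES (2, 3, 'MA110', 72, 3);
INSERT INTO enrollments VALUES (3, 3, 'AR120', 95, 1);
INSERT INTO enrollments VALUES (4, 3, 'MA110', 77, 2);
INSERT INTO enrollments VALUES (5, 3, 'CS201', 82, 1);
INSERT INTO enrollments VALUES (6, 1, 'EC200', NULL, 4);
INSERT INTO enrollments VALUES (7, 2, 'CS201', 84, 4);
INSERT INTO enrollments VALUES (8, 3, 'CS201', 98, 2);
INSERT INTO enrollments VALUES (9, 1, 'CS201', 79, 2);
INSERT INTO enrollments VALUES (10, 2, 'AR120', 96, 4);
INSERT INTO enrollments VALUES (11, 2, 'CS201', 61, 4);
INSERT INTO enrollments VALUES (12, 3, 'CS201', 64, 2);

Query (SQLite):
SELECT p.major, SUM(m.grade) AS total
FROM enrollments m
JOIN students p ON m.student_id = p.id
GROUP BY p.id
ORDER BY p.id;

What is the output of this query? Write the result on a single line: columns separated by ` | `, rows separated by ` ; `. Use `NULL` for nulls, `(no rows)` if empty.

Join each enrollments row to its students via student_id.
Group joined rows by students.id; compute SUM(m.grade) per group.
  1: ids {6, 9} → SUM(m.grade)=79
  2: ids {7, 10, 11} → SUM(m.grade)=241
  3: ids {1, 2, 3, 4, 5, 8, 12} → SUM(m.grade)=574

Philosophy | 79 ; Art | 241 ; Biology | 574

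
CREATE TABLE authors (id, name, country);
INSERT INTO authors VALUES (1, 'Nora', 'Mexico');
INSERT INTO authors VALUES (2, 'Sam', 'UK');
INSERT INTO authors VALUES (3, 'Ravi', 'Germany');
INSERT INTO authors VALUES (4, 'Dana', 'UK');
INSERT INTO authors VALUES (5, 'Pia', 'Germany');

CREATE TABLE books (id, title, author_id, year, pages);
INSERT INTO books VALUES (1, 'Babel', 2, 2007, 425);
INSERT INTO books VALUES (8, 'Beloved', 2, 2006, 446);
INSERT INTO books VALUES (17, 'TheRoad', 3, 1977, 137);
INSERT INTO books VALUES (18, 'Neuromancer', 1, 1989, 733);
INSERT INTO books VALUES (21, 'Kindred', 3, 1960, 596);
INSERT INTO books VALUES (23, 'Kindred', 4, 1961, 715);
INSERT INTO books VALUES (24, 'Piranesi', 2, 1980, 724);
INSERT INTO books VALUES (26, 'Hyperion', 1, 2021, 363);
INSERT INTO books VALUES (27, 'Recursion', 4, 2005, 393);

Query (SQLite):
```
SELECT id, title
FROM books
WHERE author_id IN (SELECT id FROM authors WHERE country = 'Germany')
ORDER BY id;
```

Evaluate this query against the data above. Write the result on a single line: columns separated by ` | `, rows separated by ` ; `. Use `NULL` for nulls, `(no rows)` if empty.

Inner query: authors.id where country = 'Germany'.
Outer: keep books rows whose author_id is in that set.
Inner query → {3, 5}

17 | TheRoad ; 21 | Kindred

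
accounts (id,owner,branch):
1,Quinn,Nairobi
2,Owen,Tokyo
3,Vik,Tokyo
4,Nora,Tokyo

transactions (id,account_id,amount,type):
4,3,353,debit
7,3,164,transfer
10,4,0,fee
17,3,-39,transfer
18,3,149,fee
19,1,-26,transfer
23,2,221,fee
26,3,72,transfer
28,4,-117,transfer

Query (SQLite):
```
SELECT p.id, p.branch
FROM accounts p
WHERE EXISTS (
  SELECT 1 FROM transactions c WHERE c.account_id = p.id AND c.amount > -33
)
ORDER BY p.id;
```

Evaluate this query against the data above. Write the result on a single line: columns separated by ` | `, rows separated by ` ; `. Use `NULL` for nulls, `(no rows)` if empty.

For each accounts row, check whether any transactions with matching account_id has amount > -33.
Keep rows where that is true.

1 | Nairobi ; 2 | Tokyo ; 3 | Tokyo ; 4 | Tokyo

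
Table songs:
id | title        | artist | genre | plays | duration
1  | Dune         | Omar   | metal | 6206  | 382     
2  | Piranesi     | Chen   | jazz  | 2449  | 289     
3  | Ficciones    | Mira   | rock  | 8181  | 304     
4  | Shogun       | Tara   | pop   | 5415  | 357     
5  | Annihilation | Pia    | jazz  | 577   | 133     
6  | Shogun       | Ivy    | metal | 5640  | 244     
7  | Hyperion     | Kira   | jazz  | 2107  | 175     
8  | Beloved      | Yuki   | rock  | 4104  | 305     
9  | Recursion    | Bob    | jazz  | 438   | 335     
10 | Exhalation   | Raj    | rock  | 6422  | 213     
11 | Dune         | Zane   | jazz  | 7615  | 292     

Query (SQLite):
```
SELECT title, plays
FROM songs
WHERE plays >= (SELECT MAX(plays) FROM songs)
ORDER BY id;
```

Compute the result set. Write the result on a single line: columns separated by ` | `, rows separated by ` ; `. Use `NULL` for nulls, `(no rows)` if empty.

Ficciones | 8181

Scalar subquery: MAX(plays) over all songs rows = 8181.
Keep rows where plays >= that value.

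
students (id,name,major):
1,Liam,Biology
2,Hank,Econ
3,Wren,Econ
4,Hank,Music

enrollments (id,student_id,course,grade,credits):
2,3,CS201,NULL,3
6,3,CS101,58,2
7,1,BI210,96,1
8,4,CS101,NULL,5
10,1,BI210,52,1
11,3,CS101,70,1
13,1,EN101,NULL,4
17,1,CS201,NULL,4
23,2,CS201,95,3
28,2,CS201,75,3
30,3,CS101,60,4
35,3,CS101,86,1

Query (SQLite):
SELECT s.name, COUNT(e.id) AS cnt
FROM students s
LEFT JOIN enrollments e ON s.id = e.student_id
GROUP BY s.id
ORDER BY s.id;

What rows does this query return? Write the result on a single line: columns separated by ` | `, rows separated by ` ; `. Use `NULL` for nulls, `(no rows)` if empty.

Liam | 4 ; Hank | 2 ; Wren | 5 ; Hank | 1

LEFT JOIN keeps every students row; unmatched ones get NULL for enrollments columns.
Group by students.id and compute COUNT(e.id). COUNT(col) of an all-NULL group is 0.
  1: ids {7, 10, 13, 17} → COUNT(e.id)=4
  2: ids {23, 28} → COUNT(e.id)=2
  3: ids {2, 6, 11, 30, 35} → COUNT(e.id)=5
  4: ids {8} → COUNT(e.id)=1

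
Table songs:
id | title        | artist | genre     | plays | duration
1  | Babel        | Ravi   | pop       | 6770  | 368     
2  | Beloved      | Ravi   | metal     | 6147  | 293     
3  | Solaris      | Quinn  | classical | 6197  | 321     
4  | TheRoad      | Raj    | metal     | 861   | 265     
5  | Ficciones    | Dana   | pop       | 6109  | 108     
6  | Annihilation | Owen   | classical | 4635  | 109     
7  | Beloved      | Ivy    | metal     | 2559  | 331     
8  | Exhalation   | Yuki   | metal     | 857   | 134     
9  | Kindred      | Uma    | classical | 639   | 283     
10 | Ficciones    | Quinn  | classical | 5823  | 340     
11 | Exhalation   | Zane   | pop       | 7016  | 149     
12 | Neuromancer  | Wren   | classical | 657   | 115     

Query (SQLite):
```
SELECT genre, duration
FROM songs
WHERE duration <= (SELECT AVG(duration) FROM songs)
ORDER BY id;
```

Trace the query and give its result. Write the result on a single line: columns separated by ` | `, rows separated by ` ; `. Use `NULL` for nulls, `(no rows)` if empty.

pop | 108 ; classical | 109 ; metal | 134 ; pop | 149 ; classical | 115

Scalar subquery: AVG(duration) over all songs rows = 234.666667 (≈; comparison uses full precision).
Keep rows where duration <= that value.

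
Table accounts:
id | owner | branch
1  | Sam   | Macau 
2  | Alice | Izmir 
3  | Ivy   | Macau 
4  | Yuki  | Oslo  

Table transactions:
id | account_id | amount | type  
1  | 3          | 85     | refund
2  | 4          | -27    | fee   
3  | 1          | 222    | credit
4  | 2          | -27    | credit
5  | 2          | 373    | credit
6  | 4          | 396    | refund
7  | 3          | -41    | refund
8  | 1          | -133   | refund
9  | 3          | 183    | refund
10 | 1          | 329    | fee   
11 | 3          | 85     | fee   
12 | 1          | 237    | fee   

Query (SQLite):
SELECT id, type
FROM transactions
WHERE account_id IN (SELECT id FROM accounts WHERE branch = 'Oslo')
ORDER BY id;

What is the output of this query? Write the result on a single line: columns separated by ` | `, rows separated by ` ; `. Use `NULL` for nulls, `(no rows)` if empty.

2 | fee ; 6 | refund

Inner query: accounts.id where branch = 'Oslo'.
Outer: keep transactions rows whose account_id is in that set.
Inner query → {4}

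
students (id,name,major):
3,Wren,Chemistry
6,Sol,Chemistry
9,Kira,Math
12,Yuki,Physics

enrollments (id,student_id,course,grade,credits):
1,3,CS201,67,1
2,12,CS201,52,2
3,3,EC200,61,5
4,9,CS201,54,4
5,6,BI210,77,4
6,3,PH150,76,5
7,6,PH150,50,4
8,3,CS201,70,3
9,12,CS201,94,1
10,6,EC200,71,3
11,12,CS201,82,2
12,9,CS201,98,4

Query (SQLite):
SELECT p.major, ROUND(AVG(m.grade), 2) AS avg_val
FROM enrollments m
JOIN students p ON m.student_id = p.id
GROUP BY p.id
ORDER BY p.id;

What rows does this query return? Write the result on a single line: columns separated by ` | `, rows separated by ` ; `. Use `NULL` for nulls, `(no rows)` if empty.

Join each enrollments row to its students via student_id.
Group joined rows by students.id; compute ROUND(AVG(m.grade), 2) per group.
  3: ids {1, 3, 6, 8} → ROUND(AVG(m.grade), 2)=68.5
  6: ids {5, 7, 10} → ROUND(AVG(m.grade), 2)=66
  9: ids {4, 12} → ROUND(AVG(m.grade), 2)=76
  12: ids {2, 9, 11} → ROUND(AVG(m.grade), 2)=76

Chemistry | 68.5 ; Chemistry | 66 ; Math | 76 ; Physics | 76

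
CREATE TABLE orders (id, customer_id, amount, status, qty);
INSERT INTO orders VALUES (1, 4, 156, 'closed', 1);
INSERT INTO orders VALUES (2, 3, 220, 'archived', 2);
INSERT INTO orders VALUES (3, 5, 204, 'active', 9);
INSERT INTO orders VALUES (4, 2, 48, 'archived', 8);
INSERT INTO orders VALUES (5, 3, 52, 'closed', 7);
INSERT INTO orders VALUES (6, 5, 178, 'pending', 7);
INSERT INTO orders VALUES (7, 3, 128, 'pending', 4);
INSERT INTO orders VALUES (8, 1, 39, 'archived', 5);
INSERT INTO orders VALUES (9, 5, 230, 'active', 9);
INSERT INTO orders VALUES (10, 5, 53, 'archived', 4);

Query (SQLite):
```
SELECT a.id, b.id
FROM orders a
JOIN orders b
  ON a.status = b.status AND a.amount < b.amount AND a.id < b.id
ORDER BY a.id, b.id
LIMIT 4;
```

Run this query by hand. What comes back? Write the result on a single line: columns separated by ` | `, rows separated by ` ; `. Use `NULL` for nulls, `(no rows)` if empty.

3 | 9 ; 4 | 10 ; 8 | 10

Pairs (a,b) with same status, a.amount < b.amount, a.id < b.id.
status groups: active:{3,9} archived:{2,4,8,10} closed:{1,5} pending:{6,7}
Ordered by (a.id, b.id); first 4.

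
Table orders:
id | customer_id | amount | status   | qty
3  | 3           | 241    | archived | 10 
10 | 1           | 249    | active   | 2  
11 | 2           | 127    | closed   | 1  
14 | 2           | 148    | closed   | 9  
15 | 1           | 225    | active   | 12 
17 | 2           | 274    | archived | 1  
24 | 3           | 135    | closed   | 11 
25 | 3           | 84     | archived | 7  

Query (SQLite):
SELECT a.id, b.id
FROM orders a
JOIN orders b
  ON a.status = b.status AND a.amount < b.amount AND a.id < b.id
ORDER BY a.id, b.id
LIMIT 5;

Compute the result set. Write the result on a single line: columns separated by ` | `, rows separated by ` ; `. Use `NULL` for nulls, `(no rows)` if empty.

3 | 17 ; 11 | 14 ; 11 | 24

Pairs (a,b) with same status, a.amount < b.amount, a.id < b.id.
status groups: active:{10,15} archived:{3,17,25} closed:{11,14,24}
Ordered by (a.id, b.id); first 5.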